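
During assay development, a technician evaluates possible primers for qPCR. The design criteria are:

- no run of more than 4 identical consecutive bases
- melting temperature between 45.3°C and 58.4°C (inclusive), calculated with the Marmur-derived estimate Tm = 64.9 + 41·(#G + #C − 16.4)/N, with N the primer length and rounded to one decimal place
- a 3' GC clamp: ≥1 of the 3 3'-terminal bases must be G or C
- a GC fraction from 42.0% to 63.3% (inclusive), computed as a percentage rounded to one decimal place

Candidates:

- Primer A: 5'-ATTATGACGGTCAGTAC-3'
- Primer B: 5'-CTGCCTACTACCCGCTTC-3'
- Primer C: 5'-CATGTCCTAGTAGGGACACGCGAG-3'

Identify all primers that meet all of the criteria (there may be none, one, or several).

Primer B only.

Primer A (17 nt, A=5 T=5 G=4 C=3): longest run = 2 ✓; Tm = 64.9 + 41·(7 − 16.4)/17 = 42.2°C, outside 45.3–58.4°C ✗; 3' end TAC has 1 G/C ✓; GC 7/17 = 41.2%, outside 42.0–63.3% ✗ — fails.
Primer B (18 nt, A=2 T=5 G=2 C=9): longest run = 3 ✓; Tm = 64.9 + 41·(11 − 16.4)/18 = 52.6°C ✓; 3' end TTC has 1 G/C ✓; GC 11/18 = 61.1% ✓ — passes.
Primer C (24 nt, A=6 T=4 G=8 C=6): longest run = 3 ✓; Tm = 64.9 + 41·(14 − 16.4)/24 = 60.8°C, outside 45.3–58.4°C ✗; 3' end GAG has 2 G/C ✓; GC 14/24 = 58.3% ✓ — fails.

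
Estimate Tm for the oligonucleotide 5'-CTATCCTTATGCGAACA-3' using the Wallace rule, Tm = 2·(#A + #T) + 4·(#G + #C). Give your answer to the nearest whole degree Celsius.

48°C

Base counts: A=5, T=5, G=2, C=5 (length 17).
Tm = 2·(5+5) + 4·(2+5) = 2·10 + 4·7 = 20 + 28 = 48°C.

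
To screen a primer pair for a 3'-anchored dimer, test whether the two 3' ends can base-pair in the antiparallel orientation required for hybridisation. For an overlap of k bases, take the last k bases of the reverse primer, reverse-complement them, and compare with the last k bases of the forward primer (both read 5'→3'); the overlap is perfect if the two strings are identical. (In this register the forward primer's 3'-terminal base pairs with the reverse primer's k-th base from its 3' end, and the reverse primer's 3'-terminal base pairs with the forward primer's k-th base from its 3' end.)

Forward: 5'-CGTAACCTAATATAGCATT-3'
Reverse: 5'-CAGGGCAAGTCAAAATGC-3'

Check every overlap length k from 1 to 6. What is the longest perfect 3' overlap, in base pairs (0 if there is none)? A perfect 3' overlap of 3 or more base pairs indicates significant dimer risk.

Longest perfect overlap: 5 complementary base pairs; significant dimer risk (threshold 3).

Last 6 bases (5'→3') — forward …AGCATT, reverse …AAATGC.
Reverse complement of the reverse primer's last 6 bases: GCATTT; its first k bases are the reverse complement of the reverse primer's last k bases, so a perfect k-base overlap needs the forward primer's last k bases to equal them.
Comparing (forward last k vs required): k=1: T vs G ✗; k=2: TT vs GC ✗; k=3: ATT vs GCA ✗; k=4: CATT vs GCAT ✗; k=5: GCATT vs GCATT ✓; k=6: AGCATT vs GCATTT ✗.
Only k = 5 is perfect, so the longest perfect 3' overlap is 5.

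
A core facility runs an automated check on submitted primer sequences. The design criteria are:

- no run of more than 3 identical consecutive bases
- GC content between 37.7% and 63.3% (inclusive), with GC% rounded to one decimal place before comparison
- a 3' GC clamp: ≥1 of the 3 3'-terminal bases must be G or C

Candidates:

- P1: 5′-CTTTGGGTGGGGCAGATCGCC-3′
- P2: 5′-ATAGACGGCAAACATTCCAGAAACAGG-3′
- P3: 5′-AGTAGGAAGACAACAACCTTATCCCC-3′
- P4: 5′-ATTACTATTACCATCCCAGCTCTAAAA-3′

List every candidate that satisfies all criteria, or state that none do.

P1 (21 nt, A=2 T=5 G=9 C=5): longest run = 4, exceeds 3 ✗; GC 14/21 = 66.7%, outside 37.7–63.3% ✗; 3' end GCC has 3 G/C ✓ — fails.
P2 (27 nt, A=12 T=3 G=6 C=6): longest run = 3 ✓; GC 12/27 = 44.4% ✓; 3' end AGG has 2 G/C ✓ — passes.
P3 (26 nt, A=10 T=4 G=4 C=8): longest run = 4, exceeds 3 ✗; GC 12/26 = 46.2% ✓; 3' end CCC has 3 G/C ✓ — fails.
P4 (27 nt, A=10 T=8 G=1 C=8): longest run = 4, exceeds 3 ✗; GC 9/27 = 33.3%, outside 37.7–63.3% ✗; 3' end AAA has 0 G/C, need ≥1 ✗ — fails.

P2 only.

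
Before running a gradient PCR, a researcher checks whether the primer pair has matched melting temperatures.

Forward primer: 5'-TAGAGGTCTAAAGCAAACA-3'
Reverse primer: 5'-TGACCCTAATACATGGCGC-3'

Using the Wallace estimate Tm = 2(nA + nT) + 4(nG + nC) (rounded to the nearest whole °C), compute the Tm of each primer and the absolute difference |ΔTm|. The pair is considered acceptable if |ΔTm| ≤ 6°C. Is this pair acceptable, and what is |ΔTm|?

|ΔTm| = 6°C; the pair is acceptable.

Forward: A=9 T=3 G=4 C=3 → Tm = 2·12 + 4·7 = 52°C.
Reverse: A=5 T=4 G=4 C=6 → Tm = 2·9 + 4·10 = 58°C.
|ΔTm| = |52 − 58| = 6°C, ≤ 6°C.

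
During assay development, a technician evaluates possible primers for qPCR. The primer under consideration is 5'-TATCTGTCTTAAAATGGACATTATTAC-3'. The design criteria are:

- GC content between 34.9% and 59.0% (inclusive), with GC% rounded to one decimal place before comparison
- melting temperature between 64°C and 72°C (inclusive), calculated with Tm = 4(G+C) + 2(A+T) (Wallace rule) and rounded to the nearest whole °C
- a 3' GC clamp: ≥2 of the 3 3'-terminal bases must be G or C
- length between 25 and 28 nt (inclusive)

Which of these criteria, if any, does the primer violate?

Base counts: A=9, T=11, G=3, C=4 (length 27).
GC content: GC 7/27 = 25.9%, outside 34.9–59.0% ✗
Tm: Tm = 2·20 + 4·7 = 68°C ✓
GC clamp: 3' end TAC has 1 G/C, need ≥2 ✗
length: length 27 ✓

Fails: GC content, GC clamp.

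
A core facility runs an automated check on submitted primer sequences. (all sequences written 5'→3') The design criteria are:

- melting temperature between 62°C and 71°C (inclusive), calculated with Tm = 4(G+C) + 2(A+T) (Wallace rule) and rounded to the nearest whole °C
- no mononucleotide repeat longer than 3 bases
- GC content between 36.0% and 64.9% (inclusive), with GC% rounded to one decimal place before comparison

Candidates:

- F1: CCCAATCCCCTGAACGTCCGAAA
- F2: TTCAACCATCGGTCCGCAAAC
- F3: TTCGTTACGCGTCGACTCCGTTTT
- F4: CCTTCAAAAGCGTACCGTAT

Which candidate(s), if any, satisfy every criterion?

F2 only.

F1 (23 nt, A=7 T=3 G=3 C=10): Tm = 2·10 + 4·13 = 72°C, outside 62–71°C ✗; longest run = 4, exceeds 3 ✗; GC 13/23 = 56.5% ✓ — fails.
F2 (21 nt, A=6 T=4 G=3 C=8): Tm = 2·10 + 4·11 = 64°C ✓; longest run = 3 ✓; GC 11/21 = 52.4% ✓ — passes.
F3 (24 nt, A=2 T=10 G=5 C=7): Tm = 2·12 + 4·12 = 72°C, outside 62–71°C ✗; longest run = 4, exceeds 3 ✗; GC 12/24 = 50.0% ✓ — fails.
F4 (20 nt, A=6 T=5 G=3 C=6): Tm = 2·11 + 4·9 = 58°C, outside 62–71°C ✗; longest run = 4, exceeds 3 ✗; GC 9/20 = 45.0% ✓ — fails.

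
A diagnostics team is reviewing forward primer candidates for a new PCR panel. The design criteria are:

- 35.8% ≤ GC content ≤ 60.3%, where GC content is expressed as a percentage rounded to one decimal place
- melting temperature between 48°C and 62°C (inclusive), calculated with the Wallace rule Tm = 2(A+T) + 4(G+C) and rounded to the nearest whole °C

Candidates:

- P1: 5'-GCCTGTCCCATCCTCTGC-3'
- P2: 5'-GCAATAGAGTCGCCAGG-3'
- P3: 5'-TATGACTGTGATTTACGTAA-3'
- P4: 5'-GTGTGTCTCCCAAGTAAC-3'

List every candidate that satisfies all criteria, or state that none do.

P2 and P4.

P1 (18 nt, A=1 T=5 G=3 C=9): GC 12/18 = 66.7%, outside 35.8–60.3% ✗; Tm = 2·6 + 4·12 = 60°C ✓ — fails.
P2 (17 nt, A=5 T=2 G=6 C=4): GC 10/17 = 58.8% ✓; Tm = 2·7 + 4·10 = 54°C ✓ — passes.
P3 (20 nt, A=6 T=8 G=4 C=2): GC 6/20 = 30.0%, outside 35.8–60.3% ✗; Tm = 2·14 + 4·6 = 52°C ✓ — fails.
P4 (18 nt, A=4 T=5 G=4 C=5): GC 9/18 = 50.0% ✓; Tm = 2·9 + 4·9 = 54°C ✓ — passes.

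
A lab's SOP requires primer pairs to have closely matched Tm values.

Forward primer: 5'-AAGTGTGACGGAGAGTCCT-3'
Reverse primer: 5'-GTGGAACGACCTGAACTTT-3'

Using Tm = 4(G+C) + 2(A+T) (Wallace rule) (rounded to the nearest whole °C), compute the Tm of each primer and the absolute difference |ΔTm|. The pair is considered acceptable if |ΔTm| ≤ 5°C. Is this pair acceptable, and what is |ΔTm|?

Forward: A=5 T=4 G=7 C=3 → Tm = 2·9 + 4·10 = 58°C.
Reverse: A=5 T=5 G=5 C=4 → Tm = 2·10 + 4·9 = 56°C.
|ΔTm| = |58 − 56| = 2°C, ≤ 5°C.

|ΔTm| = 2°C; the pair is acceptable.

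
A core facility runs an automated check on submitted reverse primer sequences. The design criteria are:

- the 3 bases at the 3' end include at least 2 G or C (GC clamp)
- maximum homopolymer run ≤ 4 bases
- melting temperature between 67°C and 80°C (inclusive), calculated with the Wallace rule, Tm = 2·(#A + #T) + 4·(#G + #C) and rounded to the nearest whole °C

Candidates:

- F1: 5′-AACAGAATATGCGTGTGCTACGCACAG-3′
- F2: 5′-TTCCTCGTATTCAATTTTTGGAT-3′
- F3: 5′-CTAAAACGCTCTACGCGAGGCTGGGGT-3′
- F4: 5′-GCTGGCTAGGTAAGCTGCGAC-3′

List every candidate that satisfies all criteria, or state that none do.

F1 and F4.

F1 (27 nt, A=9 T=5 G=7 C=6): 3' end CAG has 2 G/C ✓; longest run = 2 ✓; Tm = 2·14 + 4·13 = 80°C ✓ — passes.
F2 (23 nt, A=4 T=12 G=3 C=4): 3' end GAT has 1 G/C, need ≥2 ✗; longest run = 5, exceeds 4 ✗; Tm = 2·16 + 4·7 = 60°C, outside 67–80°C ✗ — fails.
F3 (27 nt, A=6 T=5 G=9 C=7): 3' end GGT has 2 G/C ✓; longest run = 4 ✓; Tm = 2·11 + 4·16 = 86°C, outside 67–80°C ✗ — fails.
F4 (21 nt, A=4 T=4 G=8 C=5): 3' end GAC has 2 G/C ✓; longest run = 2 ✓; Tm = 2·8 + 4·13 = 68°C ✓ — passes.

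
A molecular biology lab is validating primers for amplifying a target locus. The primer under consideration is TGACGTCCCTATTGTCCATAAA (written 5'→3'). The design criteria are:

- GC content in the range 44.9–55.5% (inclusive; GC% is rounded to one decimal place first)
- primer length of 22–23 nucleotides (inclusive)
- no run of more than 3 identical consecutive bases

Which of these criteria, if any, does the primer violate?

Fails: GC content.

Base counts: A=6, T=7, G=3, C=6 (length 22).
GC content: GC 9/22 = 40.9%, outside 44.9–55.5% ✗
length: length 22 ✓
homopolymer run: longest run = 3 ✓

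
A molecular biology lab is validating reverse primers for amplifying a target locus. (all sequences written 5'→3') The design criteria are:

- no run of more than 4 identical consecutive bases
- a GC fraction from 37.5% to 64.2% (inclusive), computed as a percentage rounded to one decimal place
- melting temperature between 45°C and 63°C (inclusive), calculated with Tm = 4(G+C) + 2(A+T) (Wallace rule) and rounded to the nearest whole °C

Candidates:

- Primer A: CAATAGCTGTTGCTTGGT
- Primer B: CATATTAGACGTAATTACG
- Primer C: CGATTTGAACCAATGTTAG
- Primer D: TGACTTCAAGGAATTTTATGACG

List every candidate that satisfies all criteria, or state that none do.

Primer A only.

Primer A (18 nt, A=3 T=7 G=5 C=3): longest run = 2 ✓; GC 8/18 = 44.4% ✓; Tm = 2·10 + 4·8 = 52°C ✓ — passes.
Primer B (19 nt, A=7 T=6 G=3 C=3): longest run = 2 ✓; GC 6/19 = 31.6%, outside 37.5–64.2% ✗; Tm = 2·13 + 4·6 = 50°C ✓ — fails.
Primer C (19 nt, A=6 T=6 G=4 C=3): longest run = 3 ✓; GC 7/19 = 36.8%, outside 37.5–64.2% ✗; Tm = 2·12 + 4·7 = 52°C ✓ — fails.
Primer D (23 nt, A=7 T=8 G=5 C=3): longest run = 4 ✓; GC 8/23 = 34.8%, outside 37.5–64.2% ✗; Tm = 2·15 + 4·8 = 62°C ✓ — fails.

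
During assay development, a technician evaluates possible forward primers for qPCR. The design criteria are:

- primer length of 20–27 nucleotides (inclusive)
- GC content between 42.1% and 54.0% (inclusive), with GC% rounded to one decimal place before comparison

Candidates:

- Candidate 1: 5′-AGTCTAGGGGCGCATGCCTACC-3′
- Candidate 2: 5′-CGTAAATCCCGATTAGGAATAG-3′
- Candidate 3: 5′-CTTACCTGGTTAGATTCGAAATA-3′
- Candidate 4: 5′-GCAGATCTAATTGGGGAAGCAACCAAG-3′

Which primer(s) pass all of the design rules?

Candidate 4 only.

Candidate 1 (22 nt, A=4 T=4 G=7 C=7): length 22 ✓; GC 14/22 = 63.6%, outside 42.1–54.0% ✗ — fails.
Candidate 2 (22 nt, A=8 T=5 G=5 C=4): length 22 ✓; GC 9/22 = 40.9%, outside 42.1–54.0% ✗ — fails.
Candidate 3 (23 nt, A=7 T=8 G=4 C=4): length 23 ✓; GC 8/23 = 34.8%, outside 42.1–54.0% ✗ — fails.
Candidate 4 (27 nt, A=10 T=4 G=8 C=5): length 27 ✓; GC 13/27 = 48.1% ✓ — passes.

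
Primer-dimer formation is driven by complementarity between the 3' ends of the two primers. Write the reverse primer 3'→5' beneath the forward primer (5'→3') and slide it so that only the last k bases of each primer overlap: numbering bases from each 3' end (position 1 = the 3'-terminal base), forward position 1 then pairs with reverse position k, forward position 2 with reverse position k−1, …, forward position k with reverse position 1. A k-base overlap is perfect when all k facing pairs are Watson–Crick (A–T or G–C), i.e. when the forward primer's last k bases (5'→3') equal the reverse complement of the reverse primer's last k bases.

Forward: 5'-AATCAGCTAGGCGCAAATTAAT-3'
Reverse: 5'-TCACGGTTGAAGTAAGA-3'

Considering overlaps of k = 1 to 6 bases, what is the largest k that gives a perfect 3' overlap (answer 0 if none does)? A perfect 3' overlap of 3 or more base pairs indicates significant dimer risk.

Last 6 bases (5'→3') — forward …ATTAAT, reverse …GTAAGA.
Reverse complement of the reverse primer's last 6 bases: TCTTAC; its first k bases are the reverse complement of the reverse primer's last k bases, so a perfect k-base overlap needs the forward primer's last k bases to equal them.
Comparing (forward last k vs required): k=1: T vs T ✓; k=2: AT vs TC ✗; k=3: AAT vs TCT ✗; k=4: TAAT vs TCTT ✗; k=5: TTAAT vs TCTTA ✗; k=6: ATTAAT vs TCTTAC ✗.
Only k = 1 is perfect, so the longest perfect 3' overlap is 1.

Longest perfect overlap: 1 complementary base pair; below the dimer-risk threshold (threshold 3).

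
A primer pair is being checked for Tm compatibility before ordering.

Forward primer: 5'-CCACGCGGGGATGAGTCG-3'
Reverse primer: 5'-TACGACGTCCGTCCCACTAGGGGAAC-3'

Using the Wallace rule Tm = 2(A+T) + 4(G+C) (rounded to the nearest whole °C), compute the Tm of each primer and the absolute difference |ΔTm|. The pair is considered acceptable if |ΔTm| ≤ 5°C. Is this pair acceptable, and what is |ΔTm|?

|ΔTm| = 22°C; the pair is not acceptable.

Forward: A=3 T=2 G=8 C=5 → Tm = 2·5 + 4·13 = 62°C.
Reverse: A=6 T=4 G=7 C=9 → Tm = 2·10 + 4·16 = 84°C.
|ΔTm| = |62 − 84| = 22°C, > 5°C.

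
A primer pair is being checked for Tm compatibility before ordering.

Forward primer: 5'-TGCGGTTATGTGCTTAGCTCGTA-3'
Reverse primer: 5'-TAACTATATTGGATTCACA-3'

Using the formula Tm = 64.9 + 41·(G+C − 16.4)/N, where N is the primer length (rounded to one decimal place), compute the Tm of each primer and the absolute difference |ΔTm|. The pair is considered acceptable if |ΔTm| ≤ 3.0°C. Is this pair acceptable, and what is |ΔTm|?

|ΔTm| = 15.0°C; the pair is not acceptable.

Forward: G+C = 11, N = 23 → Tm = 64.9 + 41·(11 − 16.4)/23 = 55.3°C.
Reverse: G+C = 5, N = 19 → Tm = 64.9 + 41·(5 − 16.4)/19 = 40.3°C.
|ΔTm| = |55.3 − 40.3| = 15.0°C, > 3.0°C.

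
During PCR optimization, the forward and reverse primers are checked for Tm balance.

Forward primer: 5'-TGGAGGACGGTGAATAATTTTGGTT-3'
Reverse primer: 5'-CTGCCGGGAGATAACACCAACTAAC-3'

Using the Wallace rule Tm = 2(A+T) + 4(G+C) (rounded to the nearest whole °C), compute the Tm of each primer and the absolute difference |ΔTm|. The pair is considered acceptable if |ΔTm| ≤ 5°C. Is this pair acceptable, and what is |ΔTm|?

|ΔTm| = 6°C; the pair is not acceptable.

Forward: A=6 T=9 G=9 C=1 → Tm = 2·15 + 4·10 = 70°C.
Reverse: A=9 T=3 G=5 C=8 → Tm = 2·12 + 4·13 = 76°C.
|ΔTm| = |70 − 76| = 6°C, > 5°C.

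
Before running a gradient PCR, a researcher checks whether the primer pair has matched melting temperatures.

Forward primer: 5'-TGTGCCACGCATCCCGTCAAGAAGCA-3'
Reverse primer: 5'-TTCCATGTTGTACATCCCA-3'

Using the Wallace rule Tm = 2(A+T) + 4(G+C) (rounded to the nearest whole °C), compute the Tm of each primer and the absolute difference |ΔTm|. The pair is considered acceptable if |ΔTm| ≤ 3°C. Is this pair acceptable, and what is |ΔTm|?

|ΔTm| = 28°C; the pair is not acceptable.

Forward: A=7 T=4 G=6 C=9 → Tm = 2·11 + 4·15 = 82°C.
Reverse: A=4 T=7 G=2 C=6 → Tm = 2·11 + 4·8 = 54°C.
|ΔTm| = |82 − 54| = 28°C, > 3°C.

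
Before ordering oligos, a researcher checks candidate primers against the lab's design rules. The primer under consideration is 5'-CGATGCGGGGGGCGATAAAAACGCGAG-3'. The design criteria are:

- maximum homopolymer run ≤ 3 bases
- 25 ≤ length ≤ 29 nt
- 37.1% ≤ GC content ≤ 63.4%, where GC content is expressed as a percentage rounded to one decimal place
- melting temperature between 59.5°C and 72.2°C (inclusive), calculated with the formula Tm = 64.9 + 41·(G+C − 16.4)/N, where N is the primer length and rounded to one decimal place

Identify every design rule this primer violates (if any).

Base counts: A=8, T=2, G=12, C=5 (length 27).
homopolymer run: longest run = 6, exceeds 3 ✗
length: length 27 ✓
GC content: GC 17/27 = 63.0% ✓
Tm: Tm = 64.9 + 41·(17 − 16.4)/27 = 65.8°C ✓

Fails: homopolymer run.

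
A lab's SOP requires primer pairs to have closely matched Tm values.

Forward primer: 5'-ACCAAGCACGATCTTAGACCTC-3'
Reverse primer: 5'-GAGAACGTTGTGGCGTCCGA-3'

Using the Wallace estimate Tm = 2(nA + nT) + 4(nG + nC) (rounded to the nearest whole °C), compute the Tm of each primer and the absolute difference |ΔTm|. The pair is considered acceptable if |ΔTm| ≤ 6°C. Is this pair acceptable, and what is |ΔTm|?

|ΔTm| = 2°C; the pair is acceptable.

Forward: A=7 T=4 G=3 C=8 → Tm = 2·11 + 4·11 = 66°C.
Reverse: A=4 T=4 G=8 C=4 → Tm = 2·8 + 4·12 = 64°C.
|ΔTm| = |66 − 64| = 2°C, ≤ 6°C.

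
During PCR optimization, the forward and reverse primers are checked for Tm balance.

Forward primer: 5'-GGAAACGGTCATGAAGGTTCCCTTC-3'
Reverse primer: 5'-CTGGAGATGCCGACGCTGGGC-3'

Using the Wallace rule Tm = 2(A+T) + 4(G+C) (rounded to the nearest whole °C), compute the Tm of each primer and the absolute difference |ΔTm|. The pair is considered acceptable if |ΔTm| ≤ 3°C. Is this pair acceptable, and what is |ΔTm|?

|ΔTm| = 4°C; the pair is not acceptable.

Forward: A=6 T=6 G=7 C=6 → Tm = 2·12 + 4·13 = 76°C.
Reverse: A=3 T=3 G=9 C=6 → Tm = 2·6 + 4·15 = 72°C.
|ΔTm| = |76 − 72| = 4°C, > 3°C.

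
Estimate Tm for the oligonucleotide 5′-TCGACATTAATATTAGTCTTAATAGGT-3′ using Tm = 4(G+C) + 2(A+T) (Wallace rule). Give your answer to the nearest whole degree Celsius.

Base counts: A=9, T=11, G=4, C=3 (length 27).
Tm = 2·(9+11) + 4·(4+3) = 2·20 + 4·7 = 40 + 28 = 68°C.

68°C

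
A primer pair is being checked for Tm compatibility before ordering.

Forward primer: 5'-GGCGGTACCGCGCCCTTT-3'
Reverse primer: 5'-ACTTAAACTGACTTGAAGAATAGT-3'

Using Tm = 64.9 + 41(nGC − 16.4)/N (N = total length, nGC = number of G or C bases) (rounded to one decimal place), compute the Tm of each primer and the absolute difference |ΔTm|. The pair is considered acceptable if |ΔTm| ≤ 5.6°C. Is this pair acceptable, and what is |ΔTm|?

|ΔTm| = 8.4°C; the pair is not acceptable.

Forward: G+C = 13, N = 18 → Tm = 64.9 + 41·(13 − 16.4)/18 = 57.2°C.
Reverse: G+C = 7, N = 24 → Tm = 64.9 + 41·(7 − 16.4)/24 = 48.8°C.
|ΔTm| = |57.2 − 48.8| = 8.4°C, > 5.6°C.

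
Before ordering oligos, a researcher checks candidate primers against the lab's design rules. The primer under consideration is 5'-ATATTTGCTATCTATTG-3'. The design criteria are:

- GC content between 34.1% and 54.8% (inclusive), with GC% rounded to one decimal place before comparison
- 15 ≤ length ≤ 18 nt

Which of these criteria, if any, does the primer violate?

Fails: GC content.

Base counts: A=4, T=9, G=2, C=2 (length 17).
GC content: GC 4/17 = 23.5%, outside 34.1–54.8% ✗
length: length 17 ✓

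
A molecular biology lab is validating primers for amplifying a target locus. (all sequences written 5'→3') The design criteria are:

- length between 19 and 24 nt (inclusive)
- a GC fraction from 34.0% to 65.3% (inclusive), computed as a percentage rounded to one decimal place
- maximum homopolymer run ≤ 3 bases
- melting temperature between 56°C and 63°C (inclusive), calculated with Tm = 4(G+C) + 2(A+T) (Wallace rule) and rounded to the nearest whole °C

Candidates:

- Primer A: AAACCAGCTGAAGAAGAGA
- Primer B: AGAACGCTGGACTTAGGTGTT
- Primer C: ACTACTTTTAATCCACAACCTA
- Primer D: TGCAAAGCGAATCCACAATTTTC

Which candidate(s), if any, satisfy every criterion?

Primer B only.

Primer A (19 nt, A=10 T=1 G=5 C=3): length 19 ✓; GC 8/19 = 42.1% ✓; longest run = 3 ✓; Tm = 2·11 + 4·8 = 54°C, outside 56–63°C ✗ — fails.
Primer B (21 nt, A=5 T=6 G=7 C=3): length 21 ✓; GC 10/21 = 47.6% ✓; longest run = 2 ✓; Tm = 2·11 + 4·10 = 62°C ✓ — passes.
Primer C (22 nt, A=8 T=7 G=0 C=7): length 22 ✓; GC 7/22 = 31.8%, outside 34.0–65.3% ✗; longest run = 4, exceeds 3 ✗; Tm = 2·15 + 4·7 = 58°C ✓ — fails.
Primer D (23 nt, A=8 T=6 G=3 C=6): length 23 ✓; GC 9/23 = 39.1% ✓; longest run = 4, exceeds 3 ✗; Tm = 2·14 + 4·9 = 64°C, outside 56–63°C ✗ — fails.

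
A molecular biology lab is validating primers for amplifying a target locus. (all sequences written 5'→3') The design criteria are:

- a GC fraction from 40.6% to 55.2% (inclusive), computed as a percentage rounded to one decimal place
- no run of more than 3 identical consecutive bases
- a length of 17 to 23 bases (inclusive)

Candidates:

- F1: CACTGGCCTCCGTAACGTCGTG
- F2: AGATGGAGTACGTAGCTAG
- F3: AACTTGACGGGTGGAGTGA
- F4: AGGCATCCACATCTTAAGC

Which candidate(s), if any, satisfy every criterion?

F2, F3 and F4.

F1 (22 nt, A=3 T=5 G=6 C=8): GC 14/22 = 63.6%, outside 40.6–55.2% ✗; longest run = 2 ✓; length 22 ✓ — fails.
F2 (19 nt, A=6 T=4 G=7 C=2): GC 9/19 = 47.4% ✓; longest run = 2 ✓; length 19 ✓ — passes.
F3 (19 nt, A=5 T=4 G=8 C=2): GC 10/19 = 52.6% ✓; longest run = 3 ✓; length 19 ✓ — passes.
F4 (19 nt, A=6 T=4 G=3 C=6): GC 9/19 = 47.4% ✓; longest run = 2 ✓; length 19 ✓ — passes.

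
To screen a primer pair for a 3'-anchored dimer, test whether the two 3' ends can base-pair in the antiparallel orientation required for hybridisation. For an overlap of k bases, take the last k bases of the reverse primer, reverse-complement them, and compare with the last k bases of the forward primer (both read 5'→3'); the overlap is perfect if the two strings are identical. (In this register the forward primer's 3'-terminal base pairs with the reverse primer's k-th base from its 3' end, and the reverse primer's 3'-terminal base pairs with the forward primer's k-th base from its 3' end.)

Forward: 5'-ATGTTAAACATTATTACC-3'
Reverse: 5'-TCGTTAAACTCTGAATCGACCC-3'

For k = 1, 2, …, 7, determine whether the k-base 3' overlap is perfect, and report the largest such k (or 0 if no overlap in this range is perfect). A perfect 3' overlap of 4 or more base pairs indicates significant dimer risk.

Longest perfect overlap: 0 complementary base pairs; below the dimer-risk threshold (threshold 4).

Last 7 bases (5'→3') — forward …TATTACC, reverse …TCGACCC.
Reverse complement of the reverse primer's last 7 bases: GGGTCGA; its first k bases are the reverse complement of the reverse primer's last k bases, so a perfect k-base overlap needs the forward primer's last k bases to equal them.
Comparing (forward last k vs required): k=1: C vs G ✗; k=2: CC vs GG ✗; k=3: ACC vs GGG ✗; k=4: TACC vs GGGT ✗; k=5: TTACC vs GGGTC ✗; k=6: ATTACC vs GGGTCG ✗; k=7: TATTACC vs GGGTCGA ✗.
No overlap length from 1 to 7 is perfect, so the longest perfect 3' overlap is 0.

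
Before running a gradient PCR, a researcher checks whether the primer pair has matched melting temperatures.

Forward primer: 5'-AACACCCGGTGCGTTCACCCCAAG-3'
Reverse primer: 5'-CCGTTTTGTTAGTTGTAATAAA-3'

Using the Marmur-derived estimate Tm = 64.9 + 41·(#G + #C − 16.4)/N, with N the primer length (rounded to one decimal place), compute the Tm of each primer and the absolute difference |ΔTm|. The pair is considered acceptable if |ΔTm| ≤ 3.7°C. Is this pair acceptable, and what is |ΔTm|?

|ΔTm| = 17.0°C; the pair is not acceptable.

Forward: G+C = 15, N = 24 → Tm = 64.9 + 41·(15 − 16.4)/24 = 62.5°C.
Reverse: G+C = 6, N = 22 → Tm = 64.9 + 41·(6 − 16.4)/22 = 45.5°C.
|ΔTm| = |62.5 − 45.5| = 17.0°C, > 3.7°C.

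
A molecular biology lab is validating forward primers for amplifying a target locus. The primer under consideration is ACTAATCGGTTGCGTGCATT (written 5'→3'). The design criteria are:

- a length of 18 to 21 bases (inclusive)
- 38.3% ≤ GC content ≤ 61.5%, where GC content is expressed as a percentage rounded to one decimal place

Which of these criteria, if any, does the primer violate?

Base counts: A=4, T=7, G=5, C=4 (length 20).
length: length 20 ✓
GC content: GC 9/20 = 45.0% ✓

Meets all criteria.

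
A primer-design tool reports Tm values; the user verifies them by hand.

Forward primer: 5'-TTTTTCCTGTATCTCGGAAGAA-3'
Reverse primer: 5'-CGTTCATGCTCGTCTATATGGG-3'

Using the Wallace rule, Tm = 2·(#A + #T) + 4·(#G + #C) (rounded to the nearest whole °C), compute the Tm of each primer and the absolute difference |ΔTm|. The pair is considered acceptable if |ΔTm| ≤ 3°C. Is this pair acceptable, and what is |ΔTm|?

Forward: A=5 T=9 G=4 C=4 → Tm = 2·14 + 4·8 = 60°C.
Reverse: A=3 T=8 G=6 C=5 → Tm = 2·11 + 4·11 = 66°C.
|ΔTm| = |60 − 66| = 6°C, > 3°C.

|ΔTm| = 6°C; the pair is not acceptable.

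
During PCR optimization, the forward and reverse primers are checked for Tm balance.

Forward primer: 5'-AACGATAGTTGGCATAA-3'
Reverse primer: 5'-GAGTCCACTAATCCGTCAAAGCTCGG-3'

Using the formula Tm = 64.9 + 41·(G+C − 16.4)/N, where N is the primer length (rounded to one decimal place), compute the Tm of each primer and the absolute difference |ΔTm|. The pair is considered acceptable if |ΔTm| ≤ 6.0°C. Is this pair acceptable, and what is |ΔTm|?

|ΔTm| = 21.3°C; the pair is not acceptable.

Forward: G+C = 6, N = 17 → Tm = 64.9 + 41·(6 − 16.4)/17 = 39.8°C.
Reverse: G+C = 14, N = 26 → Tm = 64.9 + 41·(14 − 16.4)/26 = 61.1°C.
|ΔTm| = |39.8 − 61.1| = 21.3°C, > 6.0°C.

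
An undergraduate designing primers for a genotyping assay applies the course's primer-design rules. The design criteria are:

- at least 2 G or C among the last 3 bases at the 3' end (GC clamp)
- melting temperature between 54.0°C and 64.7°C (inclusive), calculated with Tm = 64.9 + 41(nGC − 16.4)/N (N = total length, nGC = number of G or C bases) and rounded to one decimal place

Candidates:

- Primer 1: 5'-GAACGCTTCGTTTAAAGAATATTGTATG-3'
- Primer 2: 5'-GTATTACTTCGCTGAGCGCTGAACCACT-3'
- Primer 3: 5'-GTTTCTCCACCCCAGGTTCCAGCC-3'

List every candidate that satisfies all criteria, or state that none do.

Primer 3 only.

Primer 1 (28 nt, A=9 T=10 G=6 C=3): 3' end ATG has 1 G/C, need ≥2 ✗; Tm = 64.9 + 41·(9 − 16.4)/28 = 54.1°C ✓ — fails.
Primer 2 (28 nt, A=6 T=8 G=6 C=8): 3' end ACT has 1 G/C, need ≥2 ✗; Tm = 64.9 + 41·(14 − 16.4)/28 = 61.4°C ✓ — fails.
Primer 3 (24 nt, A=3 T=6 G=4 C=11): 3' end GCC has 3 G/C ✓; Tm = 64.9 + 41·(15 − 16.4)/24 = 62.5°C ✓ — passes.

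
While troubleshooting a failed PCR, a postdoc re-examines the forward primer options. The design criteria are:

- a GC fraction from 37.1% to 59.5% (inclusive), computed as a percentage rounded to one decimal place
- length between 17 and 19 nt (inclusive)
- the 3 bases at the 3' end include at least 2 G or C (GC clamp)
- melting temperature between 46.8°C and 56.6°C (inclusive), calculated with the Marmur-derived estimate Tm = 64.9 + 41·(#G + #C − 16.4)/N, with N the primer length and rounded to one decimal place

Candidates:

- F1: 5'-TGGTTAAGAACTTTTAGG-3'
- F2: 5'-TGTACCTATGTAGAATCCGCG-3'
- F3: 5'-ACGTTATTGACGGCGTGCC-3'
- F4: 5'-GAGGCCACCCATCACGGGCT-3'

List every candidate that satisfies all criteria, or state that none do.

F1 (18 nt, A=5 T=7 G=5 C=1): GC 6/18 = 33.3%, outside 37.1–59.5% ✗; length 18 ✓; 3' end AGG has 2 G/C ✓; Tm = 64.9 + 41·(6 − 16.4)/18 = 41.2°C, outside 46.8–56.6°C ✗ — fails.
F2 (21 nt, A=5 T=6 G=5 C=5): GC 10/21 = 47.6% ✓; length 21, outside 17–19 ✗; 3' end GCG has 3 G/C ✓; Tm = 64.9 + 41·(10 − 16.4)/21 = 52.4°C ✓ — fails.
F3 (19 nt, A=3 T=5 G=6 C=5): GC 11/19 = 57.9% ✓; length 19 ✓; 3' end GCC has 3 G/C ✓; Tm = 64.9 + 41·(11 − 16.4)/19 = 53.2°C ✓ — passes.
F4 (20 nt, A=4 T=2 G=6 C=8): GC 14/20 = 70.0%, outside 37.1–59.5% ✗; length 20, outside 17–19 ✗; 3' end GCT has 2 G/C ✓; Tm = 64.9 + 41·(14 − 16.4)/20 = 60.0°C, outside 46.8–56.6°C ✗ — fails.

F3 only.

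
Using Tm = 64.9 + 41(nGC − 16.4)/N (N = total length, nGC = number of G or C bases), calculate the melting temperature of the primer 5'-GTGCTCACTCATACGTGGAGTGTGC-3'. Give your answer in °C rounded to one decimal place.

Base counts: A=4, T=7, G=8, C=6; G+C = 14, N = 25.
Tm = 64.9 + 41·(14 − 16.4)/25 = 64.9 + -98.40/25 = 61.0°C.

61.0°C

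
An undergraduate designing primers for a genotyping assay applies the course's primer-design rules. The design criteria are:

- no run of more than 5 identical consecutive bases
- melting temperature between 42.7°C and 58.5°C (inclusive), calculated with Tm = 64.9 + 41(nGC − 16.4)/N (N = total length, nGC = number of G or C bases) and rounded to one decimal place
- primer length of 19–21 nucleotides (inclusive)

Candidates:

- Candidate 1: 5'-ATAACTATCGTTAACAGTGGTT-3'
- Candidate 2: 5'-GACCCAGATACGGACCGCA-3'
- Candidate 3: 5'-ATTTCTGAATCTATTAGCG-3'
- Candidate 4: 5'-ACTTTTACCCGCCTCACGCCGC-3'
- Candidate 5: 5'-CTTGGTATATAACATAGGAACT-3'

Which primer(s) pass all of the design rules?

Candidate 2 only.

Candidate 1 (22 nt, A=7 T=8 G=4 C=3): longest run = 2 ✓; Tm = 64.9 + 41·(7 − 16.4)/22 = 47.4°C ✓; length 22, outside 19–21 ✗ — fails.
Candidate 2 (19 nt, A=6 T=1 G=5 C=7): longest run = 3 ✓; Tm = 64.9 + 41·(12 − 16.4)/19 = 55.4°C ✓; length 19 ✓ — passes.
Candidate 3 (19 nt, A=5 T=8 G=3 C=3): longest run = 3 ✓; Tm = 64.9 + 41·(6 − 16.4)/19 = 42.5°C, outside 42.7–58.5°C ✗; length 19 ✓ — fails.
Candidate 4 (22 nt, A=3 T=5 G=3 C=11): longest run = 4 ✓; Tm = 64.9 + 41·(14 − 16.4)/22 = 60.4°C, outside 42.7–58.5°C ✗; length 22, outside 19–21 ✗ — fails.
Candidate 5 (22 nt, A=8 T=7 G=4 C=3): longest run = 2 ✓; Tm = 64.9 + 41·(7 − 16.4)/22 = 47.4°C ✓; length 22, outside 19–21 ✗ — fails.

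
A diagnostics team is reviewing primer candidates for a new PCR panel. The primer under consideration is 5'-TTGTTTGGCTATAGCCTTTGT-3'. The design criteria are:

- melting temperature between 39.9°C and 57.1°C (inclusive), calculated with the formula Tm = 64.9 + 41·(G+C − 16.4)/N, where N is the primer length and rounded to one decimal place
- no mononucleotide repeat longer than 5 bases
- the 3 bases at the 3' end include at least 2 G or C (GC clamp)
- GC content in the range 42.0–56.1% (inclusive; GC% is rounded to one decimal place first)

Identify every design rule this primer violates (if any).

Fails: GC clamp, GC content.

Base counts: A=2, T=11, G=5, C=3 (length 21).
Tm: Tm = 64.9 + 41·(8 − 16.4)/21 = 48.5°C ✓
homopolymer run: longest run = 3 ✓
GC clamp: 3' end TGT has 1 G/C, need ≥2 ✗
GC content: GC 8/21 = 38.1%, outside 42.0–56.1% ✗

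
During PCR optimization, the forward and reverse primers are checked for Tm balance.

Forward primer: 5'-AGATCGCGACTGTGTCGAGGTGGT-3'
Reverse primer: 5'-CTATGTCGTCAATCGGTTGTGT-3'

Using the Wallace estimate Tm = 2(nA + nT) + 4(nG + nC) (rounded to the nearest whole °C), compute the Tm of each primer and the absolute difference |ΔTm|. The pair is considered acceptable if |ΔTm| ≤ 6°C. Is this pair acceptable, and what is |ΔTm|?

|ΔTm| = 12°C; the pair is not acceptable.

Forward: A=4 T=6 G=10 C=4 → Tm = 2·10 + 4·14 = 76°C.
Reverse: A=3 T=9 G=6 C=4 → Tm = 2·12 + 4·10 = 64°C.
|ΔTm| = |76 − 64| = 12°C, > 6°C.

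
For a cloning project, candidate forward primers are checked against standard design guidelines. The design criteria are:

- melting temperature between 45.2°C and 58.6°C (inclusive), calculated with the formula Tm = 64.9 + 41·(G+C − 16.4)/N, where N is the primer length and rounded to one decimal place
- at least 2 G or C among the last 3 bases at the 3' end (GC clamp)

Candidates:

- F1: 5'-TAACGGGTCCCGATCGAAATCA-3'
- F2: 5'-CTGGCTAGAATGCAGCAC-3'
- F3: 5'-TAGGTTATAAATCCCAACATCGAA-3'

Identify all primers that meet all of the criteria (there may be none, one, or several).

F2 only.

F1 (22 nt, A=7 T=4 G=5 C=6): Tm = 64.9 + 41·(11 − 16.4)/22 = 54.8°C ✓; 3' end TCA has 1 G/C, need ≥2 ✗ — fails.
F2 (18 nt, A=5 T=3 G=5 C=5): Tm = 64.9 + 41·(10 − 16.4)/18 = 50.3°C ✓; 3' end CAC has 2 G/C ✓ — passes.
F3 (24 nt, A=10 T=6 G=3 C=5): Tm = 64.9 + 41·(8 − 16.4)/24 = 50.6°C ✓; 3' end GAA has 1 G/C, need ≥2 ✗ — fails.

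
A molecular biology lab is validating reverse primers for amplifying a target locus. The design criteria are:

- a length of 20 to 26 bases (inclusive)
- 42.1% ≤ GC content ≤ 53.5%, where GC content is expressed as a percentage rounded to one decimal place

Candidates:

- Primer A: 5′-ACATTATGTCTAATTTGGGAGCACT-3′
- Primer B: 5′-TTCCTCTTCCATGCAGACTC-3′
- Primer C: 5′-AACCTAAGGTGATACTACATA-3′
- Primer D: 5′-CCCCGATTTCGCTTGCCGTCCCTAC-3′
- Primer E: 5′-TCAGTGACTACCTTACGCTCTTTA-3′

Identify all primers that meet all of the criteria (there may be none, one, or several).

Primer A (25 nt, A=7 T=9 G=5 C=4): length 25 ✓; GC 9/25 = 36.0%, outside 42.1–53.5% ✗ — fails.
Primer B (20 nt, A=3 T=7 G=2 C=8): length 20 ✓; GC 10/20 = 50.0% ✓ — passes.
Primer C (21 nt, A=9 T=5 G=3 C=4): length 21 ✓; GC 7/21 = 33.3%, outside 42.1–53.5% ✗ — fails.
Primer D (25 nt, A=2 T=7 G=4 C=12): length 25 ✓; GC 16/25 = 64.0%, outside 42.1–53.5% ✗ — fails.
Primer E (24 nt, A=5 T=9 G=3 C=7): length 24 ✓; GC 10/24 = 41.7%, outside 42.1–53.5% ✗ — fails.

Primer B only.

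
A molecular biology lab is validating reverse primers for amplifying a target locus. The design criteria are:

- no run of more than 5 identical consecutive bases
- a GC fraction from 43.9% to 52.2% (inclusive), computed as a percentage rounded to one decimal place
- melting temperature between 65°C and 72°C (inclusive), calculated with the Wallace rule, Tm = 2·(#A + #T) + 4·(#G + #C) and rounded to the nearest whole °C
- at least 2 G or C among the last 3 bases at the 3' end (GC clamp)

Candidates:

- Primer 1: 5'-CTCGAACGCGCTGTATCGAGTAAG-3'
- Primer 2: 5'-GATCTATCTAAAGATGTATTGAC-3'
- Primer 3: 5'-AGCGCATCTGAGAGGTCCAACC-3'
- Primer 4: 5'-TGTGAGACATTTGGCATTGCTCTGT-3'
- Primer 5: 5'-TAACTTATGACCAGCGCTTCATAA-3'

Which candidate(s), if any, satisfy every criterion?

None of the candidates satisfy all criteria.

Primer 1 (24 nt, A=6 T=5 G=7 C=6): longest run = 2 ✓; GC 13/24 = 54.2%, outside 43.9–52.2% ✗; Tm = 2·11 + 4·13 = 74°C, outside 65–72°C ✗; 3' end AAG has 1 G/C, need ≥2 ✗ — fails.
Primer 2 (23 nt, A=8 T=8 G=4 C=3): longest run = 3 ✓; GC 7/23 = 30.4%, outside 43.9–52.2% ✗; Tm = 2·16 + 4·7 = 60°C, outside 65–72°C ✗; 3' end GAC has 2 G/C ✓ — fails.
Primer 3 (22 nt, A=6 T=3 G=6 C=7): longest run = 2 ✓; GC 13/22 = 59.1%, outside 43.9–52.2% ✗; Tm = 2·9 + 4·13 = 70°C ✓; 3' end ACC has 2 G/C ✓ — fails.
Primer 4 (25 nt, A=4 T=10 G=7 C=4): longest run = 3 ✓; GC 11/25 = 44.0% ✓; Tm = 2·14 + 4·11 = 72°C ✓; 3' end TGT has 1 G/C, need ≥2 ✗ — fails.
Primer 5 (24 nt, A=8 T=7 G=3 C=6): longest run = 2 ✓; GC 9/24 = 37.5%, outside 43.9–52.2% ✗; Tm = 2·15 + 4·9 = 66°C ✓; 3' end TAA has 0 G/C, need ≥2 ✗ — fails.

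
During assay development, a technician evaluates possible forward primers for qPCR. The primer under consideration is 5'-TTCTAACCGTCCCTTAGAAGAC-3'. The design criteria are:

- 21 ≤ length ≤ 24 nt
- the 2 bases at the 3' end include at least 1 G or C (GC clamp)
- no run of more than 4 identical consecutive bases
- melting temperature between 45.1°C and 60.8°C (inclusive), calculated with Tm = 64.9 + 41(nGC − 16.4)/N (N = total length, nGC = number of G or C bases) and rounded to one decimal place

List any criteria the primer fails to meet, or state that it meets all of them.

Meets all criteria.

Base counts: A=6, T=6, G=3, C=7 (length 22).
length: length 22 ✓
GC clamp: 3' end AC has 1 G/C ✓
homopolymer run: longest run = 3 ✓
Tm: Tm = 64.9 + 41·(10 − 16.4)/22 = 53.0°C ✓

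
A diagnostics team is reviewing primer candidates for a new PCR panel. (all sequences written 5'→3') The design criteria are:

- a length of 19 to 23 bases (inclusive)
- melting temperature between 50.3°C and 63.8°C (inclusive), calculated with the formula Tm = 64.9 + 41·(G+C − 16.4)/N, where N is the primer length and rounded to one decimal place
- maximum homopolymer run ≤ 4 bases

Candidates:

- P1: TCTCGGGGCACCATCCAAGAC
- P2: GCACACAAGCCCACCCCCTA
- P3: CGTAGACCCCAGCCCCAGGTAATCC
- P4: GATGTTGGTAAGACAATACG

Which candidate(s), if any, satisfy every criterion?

P1 (21 nt, A=5 T=3 G=5 C=8): length 21 ✓; Tm = 64.9 + 41·(13 − 16.4)/21 = 58.3°C ✓; longest run = 4 ✓ — passes.
P2 (20 nt, A=6 T=1 G=2 C=11): length 20 ✓; Tm = 64.9 + 41·(13 − 16.4)/20 = 57.9°C ✓; longest run = 5, exceeds 4 ✗ — fails.
P3 (25 nt, A=6 T=3 G=5 C=11): length 25, outside 19–23 ✗; Tm = 64.9 + 41·(16 − 16.4)/25 = 64.2°C, outside 50.3–63.8°C ✗; longest run = 4 ✓ — fails.
P4 (20 nt, A=7 T=5 G=6 C=2): length 20 ✓; Tm = 64.9 + 41·(8 − 16.4)/20 = 47.7°C, outside 50.3–63.8°C ✗; longest run = 2 ✓ — fails.

P1 only.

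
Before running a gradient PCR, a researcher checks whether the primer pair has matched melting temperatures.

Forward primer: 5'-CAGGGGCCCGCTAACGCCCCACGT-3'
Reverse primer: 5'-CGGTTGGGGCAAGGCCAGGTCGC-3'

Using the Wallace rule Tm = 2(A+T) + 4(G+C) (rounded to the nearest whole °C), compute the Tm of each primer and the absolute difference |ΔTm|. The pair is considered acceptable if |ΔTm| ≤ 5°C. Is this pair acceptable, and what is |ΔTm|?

|ΔTm| = 4°C; the pair is acceptable.

Forward: A=4 T=2 G=7 C=11 → Tm = 2·6 + 4·18 = 84°C.
Reverse: A=3 T=3 G=11 C=6 → Tm = 2·6 + 4·17 = 80°C.
|ΔTm| = |84 − 80| = 4°C, ≤ 5°C.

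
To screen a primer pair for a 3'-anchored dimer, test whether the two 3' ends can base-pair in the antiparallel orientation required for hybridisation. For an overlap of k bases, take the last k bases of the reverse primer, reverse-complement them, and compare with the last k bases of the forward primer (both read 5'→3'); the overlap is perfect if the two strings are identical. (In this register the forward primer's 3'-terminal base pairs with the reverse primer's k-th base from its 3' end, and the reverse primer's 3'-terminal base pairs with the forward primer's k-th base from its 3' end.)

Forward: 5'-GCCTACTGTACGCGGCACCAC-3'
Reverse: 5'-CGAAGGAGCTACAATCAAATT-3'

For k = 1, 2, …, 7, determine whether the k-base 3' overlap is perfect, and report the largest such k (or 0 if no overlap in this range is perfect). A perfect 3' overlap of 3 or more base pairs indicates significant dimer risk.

Last 7 bases (5'→3') — forward …GCACCAC, reverse …TCAAATT.
Reverse complement of the reverse primer's last 7 bases: AATTTGA; its first k bases are the reverse complement of the reverse primer's last k bases, so a perfect k-base overlap needs the forward primer's last k bases to equal them.
Comparing (forward last k vs required): k=1: C vs A ✗; k=2: AC vs AA ✗; k=3: CAC vs AAT ✗; k=4: CCAC vs AATT ✗; k=5: ACCAC vs AATTT ✗; k=6: CACCAC vs AATTTG ✗; k=7: GCACCAC vs AATTTGA ✗.
No overlap length from 1 to 7 is perfect, so the longest perfect 3' overlap is 0.

Longest perfect overlap: 0 complementary base pairs; below the dimer-risk threshold (threshold 3).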